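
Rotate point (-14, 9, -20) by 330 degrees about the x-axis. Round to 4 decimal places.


x' = -14
y' = 9*cos(330) - -20*sin(330) = -2.2058
z' = 9*sin(330) + -20*cos(330) = -21.8205

(-14, -2.2058, -21.8205)


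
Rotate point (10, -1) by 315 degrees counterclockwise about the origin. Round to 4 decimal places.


x' = 10*cos(315) - -1*sin(315) = 6.364
y' = 10*sin(315) + -1*cos(315) = -7.7782

(6.364, -7.7782)


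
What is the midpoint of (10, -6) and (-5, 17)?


Midpoint = ((10+-5)/2, (-6+17)/2) = (2.5, 5.5)

(2.5, 5.5)


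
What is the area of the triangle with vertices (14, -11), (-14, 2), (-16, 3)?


Area = |x1(y2-y3) + x2(y3-y1) + x3(y1-y2)| / 2
= |14*(2-3) + -14*(3--11) + -16*(-11-2)| / 2
= 1

1


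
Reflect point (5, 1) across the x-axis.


Reflection across x-axis: (x, y) -> (x, -y)
(5, 1) -> (5, -1)

(5, -1)


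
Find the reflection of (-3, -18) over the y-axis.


Reflection across y-axis: (x, y) -> (-x, y)
(-3, -18) -> (3, -18)

(3, -18)


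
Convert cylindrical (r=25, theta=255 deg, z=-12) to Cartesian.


x = 25 * cos(255) = -6.4705
y = 25 * sin(255) = -24.1481
z = -12

(-6.4705, -24.1481, -12)


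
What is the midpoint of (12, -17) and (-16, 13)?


Midpoint = ((12+-16)/2, (-17+13)/2) = (-2, -2)

(-2, -2)


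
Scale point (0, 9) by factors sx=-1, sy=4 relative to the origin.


Scaling: (x*sx, y*sy) = (0*-1, 9*4) = (0, 36)

(0, 36)


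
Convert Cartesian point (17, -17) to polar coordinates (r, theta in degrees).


r = sqrt(17^2 + (-17)^2) = 24.0416
theta = atan2(-17, 17) = 315 degrees

r = 24.0416, theta = 315 degrees


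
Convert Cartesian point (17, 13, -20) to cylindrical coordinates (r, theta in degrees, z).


r = sqrt(17^2 + 13^2) = 21.4009
theta = atan2(13, 17) = 37.4054 deg
z = -20

r = 21.4009, theta = 37.4054 deg, z = -20


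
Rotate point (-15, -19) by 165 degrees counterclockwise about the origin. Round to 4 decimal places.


x' = -15*cos(165) - -19*sin(165) = 19.4064
y' = -15*sin(165) + -19*cos(165) = 14.4703

(19.4064, 14.4703)


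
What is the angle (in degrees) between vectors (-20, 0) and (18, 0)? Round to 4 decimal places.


dot = -20*18 + 0*0 = -360
|u| = 20, |v| = 18
cos(angle) = -1
angle = 180 degrees

180 degrees


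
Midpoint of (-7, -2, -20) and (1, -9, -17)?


Midpoint = ((-7+1)/2, (-2+-9)/2, (-20+-17)/2) = (-3, -5.5, -18.5)

(-3, -5.5, -18.5)


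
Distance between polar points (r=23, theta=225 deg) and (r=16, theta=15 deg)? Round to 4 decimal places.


d = sqrt(r1^2 + r2^2 - 2*r1*r2*cos(t2-t1))
d = sqrt(23^2 + 16^2 - 2*23*16*cos(15-225)) = 37.7146

37.7146


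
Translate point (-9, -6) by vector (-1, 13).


Translation: (x+dx, y+dy) = (-9+-1, -6+13) = (-10, 7)

(-10, 7)


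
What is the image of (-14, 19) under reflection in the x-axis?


Reflection across x-axis: (x, y) -> (x, -y)
(-14, 19) -> (-14, -19)

(-14, -19)


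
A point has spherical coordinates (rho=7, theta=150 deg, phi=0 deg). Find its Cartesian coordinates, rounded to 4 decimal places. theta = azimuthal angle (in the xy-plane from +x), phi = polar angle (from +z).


x = 7 * sin(0) * cos(150) = 0
y = 7 * sin(0) * sin(150) = 0
z = 7 * cos(0) = 7

(0, 0, 7)


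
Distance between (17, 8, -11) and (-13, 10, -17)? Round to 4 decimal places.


d = sqrt((-13-17)^2 + (10-8)^2 + (-17--11)^2) = 30.6594

30.6594


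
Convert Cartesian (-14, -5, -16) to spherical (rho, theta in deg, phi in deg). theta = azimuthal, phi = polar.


rho = sqrt((-14)^2 + (-5)^2 + (-16)^2) = 21.8403
theta = atan2(-5, -14) = 199.6538 deg
phi = acos(-16/21.8403) = 137.1039 deg

rho = 21.8403, theta = 199.6538 deg, phi = 137.1039 deg


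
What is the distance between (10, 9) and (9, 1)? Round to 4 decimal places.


d = sqrt((9-10)^2 + (1-9)^2) = 8.0623

8.0623


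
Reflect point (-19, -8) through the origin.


Reflection through origin: (x, y) -> (-x, -y)
(-19, -8) -> (19, 8)

(19, 8)


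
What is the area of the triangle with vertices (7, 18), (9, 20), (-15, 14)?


Area = |x1(y2-y3) + x2(y3-y1) + x3(y1-y2)| / 2
= |7*(20-14) + 9*(14-18) + -15*(18-20)| / 2
= 18

18


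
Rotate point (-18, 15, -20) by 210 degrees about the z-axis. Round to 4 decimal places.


x' = -18*cos(210) - 15*sin(210) = 23.0885
y' = -18*sin(210) + 15*cos(210) = -3.9904
z' = -20

(23.0885, -3.9904, -20)


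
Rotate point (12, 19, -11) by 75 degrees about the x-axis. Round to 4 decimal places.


x' = 12
y' = 19*cos(75) - -11*sin(75) = 15.5427
z' = 19*sin(75) + -11*cos(75) = 15.5056

(12, 15.5427, 15.5056)


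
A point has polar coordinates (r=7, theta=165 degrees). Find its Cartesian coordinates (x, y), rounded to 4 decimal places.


x = 7 * cos(165) = -6.7615
y = 7 * sin(165) = 1.8117

(-6.7615, 1.8117)


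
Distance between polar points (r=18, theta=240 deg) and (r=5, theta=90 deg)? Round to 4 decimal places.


d = sqrt(r1^2 + r2^2 - 2*r1*r2*cos(t2-t1))
d = sqrt(18^2 + 5^2 - 2*18*5*cos(90-240)) = 22.4696

22.4696


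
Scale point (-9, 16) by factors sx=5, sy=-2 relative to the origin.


Scaling: (x*sx, y*sy) = (-9*5, 16*-2) = (-45, -32)

(-45, -32)


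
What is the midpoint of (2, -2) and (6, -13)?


Midpoint = ((2+6)/2, (-2+-13)/2) = (4, -7.5)

(4, -7.5)


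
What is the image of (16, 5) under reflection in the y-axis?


Reflection across y-axis: (x, y) -> (-x, y)
(16, 5) -> (-16, 5)

(-16, 5)


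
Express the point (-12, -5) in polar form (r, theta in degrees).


r = sqrt((-12)^2 + (-5)^2) = 13
theta = atan2(-5, -12) = 202.6199 degrees

r = 13, theta = 202.6199 degrees


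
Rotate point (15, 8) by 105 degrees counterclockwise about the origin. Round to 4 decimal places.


x' = 15*cos(105) - 8*sin(105) = -11.6097
y' = 15*sin(105) + 8*cos(105) = 12.4183

(-11.6097, 12.4183)


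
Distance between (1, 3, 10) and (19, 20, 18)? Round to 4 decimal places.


d = sqrt((19-1)^2 + (20-3)^2 + (18-10)^2) = 26.0192

26.0192


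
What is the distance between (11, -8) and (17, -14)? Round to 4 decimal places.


d = sqrt((17-11)^2 + (-14--8)^2) = 8.4853

8.4853


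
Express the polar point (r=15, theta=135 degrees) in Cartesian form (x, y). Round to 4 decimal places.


x = 15 * cos(135) = -10.6066
y = 15 * sin(135) = 10.6066

(-10.6066, 10.6066)


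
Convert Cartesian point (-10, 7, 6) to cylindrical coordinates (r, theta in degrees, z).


r = sqrt((-10)^2 + 7^2) = 12.2066
theta = atan2(7, -10) = 145.008 deg
z = 6

r = 12.2066, theta = 145.008 deg, z = 6


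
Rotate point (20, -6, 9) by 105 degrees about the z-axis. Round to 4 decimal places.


x' = 20*cos(105) - -6*sin(105) = 0.6192
y' = 20*sin(105) + -6*cos(105) = 20.8714
z' = 9

(0.6192, 20.8714, 9)


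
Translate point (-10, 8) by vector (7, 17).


Translation: (x+dx, y+dy) = (-10+7, 8+17) = (-3, 25)

(-3, 25)


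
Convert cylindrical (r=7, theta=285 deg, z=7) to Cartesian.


x = 7 * cos(285) = 1.8117
y = 7 * sin(285) = -6.7615
z = 7

(1.8117, -6.7615, 7)


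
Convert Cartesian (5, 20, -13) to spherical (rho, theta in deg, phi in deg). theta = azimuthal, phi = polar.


rho = sqrt(5^2 + 20^2 + (-13)^2) = 24.3721
theta = atan2(20, 5) = 75.9638 deg
phi = acos(-13/24.3721) = 122.2352 deg

rho = 24.3721, theta = 75.9638 deg, phi = 122.2352 deg


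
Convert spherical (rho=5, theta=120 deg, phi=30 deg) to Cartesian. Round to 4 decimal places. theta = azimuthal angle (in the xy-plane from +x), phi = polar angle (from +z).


x = 5 * sin(30) * cos(120) = -1.25
y = 5 * sin(30) * sin(120) = 2.1651
z = 5 * cos(30) = 4.3301

(-1.25, 2.1651, 4.3301)


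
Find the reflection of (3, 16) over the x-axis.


Reflection across x-axis: (x, y) -> (x, -y)
(3, 16) -> (3, -16)

(3, -16)


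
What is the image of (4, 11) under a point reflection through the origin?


Reflection through origin: (x, y) -> (-x, -y)
(4, 11) -> (-4, -11)

(-4, -11)


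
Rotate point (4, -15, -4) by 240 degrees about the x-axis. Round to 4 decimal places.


x' = 4
y' = -15*cos(240) - -4*sin(240) = 4.0359
z' = -15*sin(240) + -4*cos(240) = 14.9904

(4, 4.0359, 14.9904)


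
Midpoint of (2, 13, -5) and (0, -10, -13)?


Midpoint = ((2+0)/2, (13+-10)/2, (-5+-13)/2) = (1, 1.5, -9)

(1, 1.5, -9)


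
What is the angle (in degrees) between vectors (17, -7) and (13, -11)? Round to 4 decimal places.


dot = 17*13 + -7*-11 = 298
|u| = 18.3848, |v| = 17.0294
cos(angle) = 0.9518
angle = 17.8562 degrees

17.8562 degrees


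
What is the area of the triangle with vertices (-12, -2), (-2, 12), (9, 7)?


Area = |x1(y2-y3) + x2(y3-y1) + x3(y1-y2)| / 2
= |-12*(12-7) + -2*(7--2) + 9*(-2-12)| / 2
= 102

102


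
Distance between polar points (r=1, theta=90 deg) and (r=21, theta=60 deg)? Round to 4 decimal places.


d = sqrt(r1^2 + r2^2 - 2*r1*r2*cos(t2-t1))
d = sqrt(1^2 + 21^2 - 2*1*21*cos(60-90)) = 20.1402

20.1402


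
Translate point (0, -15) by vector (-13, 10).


Translation: (x+dx, y+dy) = (0+-13, -15+10) = (-13, -5)

(-13, -5)


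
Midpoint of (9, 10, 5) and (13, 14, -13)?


Midpoint = ((9+13)/2, (10+14)/2, (5+-13)/2) = (11, 12, -4)

(11, 12, -4)


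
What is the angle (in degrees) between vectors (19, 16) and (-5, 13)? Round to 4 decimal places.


dot = 19*-5 + 16*13 = 113
|u| = 24.8395, |v| = 13.9284
cos(angle) = 0.3266
angle = 70.9366 degrees

70.9366 degrees


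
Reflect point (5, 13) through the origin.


Reflection through origin: (x, y) -> (-x, -y)
(5, 13) -> (-5, -13)

(-5, -13)


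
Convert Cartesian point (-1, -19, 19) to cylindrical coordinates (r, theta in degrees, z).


r = sqrt((-1)^2 + (-19)^2) = 19.0263
theta = atan2(-19, -1) = 266.9872 deg
z = 19

r = 19.0263, theta = 266.9872 deg, z = 19


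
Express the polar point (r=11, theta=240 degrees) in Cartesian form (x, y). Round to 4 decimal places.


x = 11 * cos(240) = -5.5
y = 11 * sin(240) = -9.5263

(-5.5, -9.5263)


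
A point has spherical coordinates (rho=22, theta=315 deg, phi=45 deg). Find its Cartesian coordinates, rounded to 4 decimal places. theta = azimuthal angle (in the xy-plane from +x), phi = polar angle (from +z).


x = 22 * sin(45) * cos(315) = 11
y = 22 * sin(45) * sin(315) = -11
z = 22 * cos(45) = 15.5563

(11, -11, 15.5563)


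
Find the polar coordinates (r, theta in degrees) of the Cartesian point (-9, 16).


r = sqrt((-9)^2 + 16^2) = 18.3576
theta = atan2(16, -9) = 119.3578 degrees

r = 18.3576, theta = 119.3578 degrees


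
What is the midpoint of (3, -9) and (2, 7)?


Midpoint = ((3+2)/2, (-9+7)/2) = (2.5, -1)

(2.5, -1)


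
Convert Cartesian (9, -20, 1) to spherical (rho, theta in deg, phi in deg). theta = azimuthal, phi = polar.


rho = sqrt(9^2 + (-20)^2 + 1^2) = 21.9545
theta = atan2(-20, 9) = 294.2277 deg
phi = acos(1/21.9545) = 87.3893 deg

rho = 21.9545, theta = 294.2277 deg, phi = 87.3893 deg


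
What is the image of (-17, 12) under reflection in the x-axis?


Reflection across x-axis: (x, y) -> (x, -y)
(-17, 12) -> (-17, -12)

(-17, -12)


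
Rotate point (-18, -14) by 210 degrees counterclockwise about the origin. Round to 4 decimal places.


x' = -18*cos(210) - -14*sin(210) = 8.5885
y' = -18*sin(210) + -14*cos(210) = 21.1244

(8.5885, 21.1244)


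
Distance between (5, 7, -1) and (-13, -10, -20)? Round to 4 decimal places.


d = sqrt((-13-5)^2 + (-10-7)^2 + (-20--1)^2) = 31.209

31.209


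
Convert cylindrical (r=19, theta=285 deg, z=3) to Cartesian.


x = 19 * cos(285) = 4.9176
y = 19 * sin(285) = -18.3526
z = 3

(4.9176, -18.3526, 3)


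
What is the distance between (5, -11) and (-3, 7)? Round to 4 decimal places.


d = sqrt((-3-5)^2 + (7--11)^2) = 19.6977

19.6977


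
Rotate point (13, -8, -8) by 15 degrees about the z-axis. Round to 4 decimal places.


x' = 13*cos(15) - -8*sin(15) = 14.6276
y' = 13*sin(15) + -8*cos(15) = -4.3628
z' = -8

(14.6276, -4.3628, -8)


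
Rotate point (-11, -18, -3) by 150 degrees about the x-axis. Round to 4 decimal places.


x' = -11
y' = -18*cos(150) - -3*sin(150) = 17.0885
z' = -18*sin(150) + -3*cos(150) = -6.4019

(-11, 17.0885, -6.4019)


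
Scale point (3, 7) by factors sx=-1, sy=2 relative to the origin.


Scaling: (x*sx, y*sy) = (3*-1, 7*2) = (-3, 14)

(-3, 14)


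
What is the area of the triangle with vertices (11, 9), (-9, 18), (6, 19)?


Area = |x1(y2-y3) + x2(y3-y1) + x3(y1-y2)| / 2
= |11*(18-19) + -9*(19-9) + 6*(9-18)| / 2
= 77.5

77.5


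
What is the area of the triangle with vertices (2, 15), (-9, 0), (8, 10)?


Area = |x1(y2-y3) + x2(y3-y1) + x3(y1-y2)| / 2
= |2*(0-10) + -9*(10-15) + 8*(15-0)| / 2
= 72.5

72.5


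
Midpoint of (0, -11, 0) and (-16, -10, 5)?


Midpoint = ((0+-16)/2, (-11+-10)/2, (0+5)/2) = (-8, -10.5, 2.5)

(-8, -10.5, 2.5)


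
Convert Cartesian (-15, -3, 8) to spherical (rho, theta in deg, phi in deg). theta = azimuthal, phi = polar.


rho = sqrt((-15)^2 + (-3)^2 + 8^2) = 17.2627
theta = atan2(-3, -15) = 191.3099 deg
phi = acos(8/17.2627) = 62.3915 deg

rho = 17.2627, theta = 191.3099 deg, phi = 62.3915 deg


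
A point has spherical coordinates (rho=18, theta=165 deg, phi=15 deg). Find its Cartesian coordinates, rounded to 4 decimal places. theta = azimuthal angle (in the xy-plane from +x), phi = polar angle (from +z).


x = 18 * sin(15) * cos(165) = -4.5
y = 18 * sin(15) * sin(165) = 1.2058
z = 18 * cos(15) = 17.3867

(-4.5, 1.2058, 17.3867)


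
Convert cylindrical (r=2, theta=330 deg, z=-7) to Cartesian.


x = 2 * cos(330) = 1.7321
y = 2 * sin(330) = -1
z = -7

(1.7321, -1, -7)


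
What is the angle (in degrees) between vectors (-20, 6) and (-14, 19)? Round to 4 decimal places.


dot = -20*-14 + 6*19 = 394
|u| = 20.8806, |v| = 23.6008
cos(angle) = 0.7995
angle = 36.9164 degrees

36.9164 degrees


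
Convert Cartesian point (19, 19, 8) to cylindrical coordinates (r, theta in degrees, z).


r = sqrt(19^2 + 19^2) = 26.8701
theta = atan2(19, 19) = 45 deg
z = 8

r = 26.8701, theta = 45 deg, z = 8


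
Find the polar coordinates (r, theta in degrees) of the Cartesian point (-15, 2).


r = sqrt((-15)^2 + 2^2) = 15.1327
theta = atan2(2, -15) = 172.4054 degrees

r = 15.1327, theta = 172.4054 degrees


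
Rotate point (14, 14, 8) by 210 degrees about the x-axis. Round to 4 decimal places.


x' = 14
y' = 14*cos(210) - 8*sin(210) = -8.1244
z' = 14*sin(210) + 8*cos(210) = -13.9282

(14, -8.1244, -13.9282)


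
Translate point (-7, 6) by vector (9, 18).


Translation: (x+dx, y+dy) = (-7+9, 6+18) = (2, 24)

(2, 24)


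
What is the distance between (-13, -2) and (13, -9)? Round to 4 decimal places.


d = sqrt((13--13)^2 + (-9--2)^2) = 26.9258

26.9258


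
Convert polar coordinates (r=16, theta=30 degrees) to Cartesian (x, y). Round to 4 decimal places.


x = 16 * cos(30) = 13.8564
y = 16 * sin(30) = 8

(13.8564, 8)


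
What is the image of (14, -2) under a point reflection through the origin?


Reflection through origin: (x, y) -> (-x, -y)
(14, -2) -> (-14, 2)

(-14, 2)


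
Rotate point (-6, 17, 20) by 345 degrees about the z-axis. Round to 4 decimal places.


x' = -6*cos(345) - 17*sin(345) = -1.3956
y' = -6*sin(345) + 17*cos(345) = 17.9737
z' = 20

(-1.3956, 17.9737, 20)


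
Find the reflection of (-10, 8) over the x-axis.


Reflection across x-axis: (x, y) -> (x, -y)
(-10, 8) -> (-10, -8)

(-10, -8)


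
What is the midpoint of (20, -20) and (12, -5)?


Midpoint = ((20+12)/2, (-20+-5)/2) = (16, -12.5)

(16, -12.5)


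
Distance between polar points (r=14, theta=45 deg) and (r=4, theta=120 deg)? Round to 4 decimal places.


d = sqrt(r1^2 + r2^2 - 2*r1*r2*cos(t2-t1))
d = sqrt(14^2 + 4^2 - 2*14*4*cos(120-45)) = 13.5282

13.5282


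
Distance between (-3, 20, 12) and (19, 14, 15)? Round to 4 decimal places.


d = sqrt((19--3)^2 + (14-20)^2 + (15-12)^2) = 23

23


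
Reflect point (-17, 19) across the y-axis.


Reflection across y-axis: (x, y) -> (-x, y)
(-17, 19) -> (17, 19)

(17, 19)


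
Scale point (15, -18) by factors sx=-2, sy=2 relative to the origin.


Scaling: (x*sx, y*sy) = (15*-2, -18*2) = (-30, -36)

(-30, -36)


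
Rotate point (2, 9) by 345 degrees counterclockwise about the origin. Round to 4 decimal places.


x' = 2*cos(345) - 9*sin(345) = 4.2612
y' = 2*sin(345) + 9*cos(345) = 8.1757

(4.2612, 8.1757)


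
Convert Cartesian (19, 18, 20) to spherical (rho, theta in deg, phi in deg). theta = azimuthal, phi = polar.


rho = sqrt(19^2 + 18^2 + 20^2) = 32.9393
theta = atan2(18, 19) = 43.4518 deg
phi = acos(20/32.9393) = 52.6144 deg

rho = 32.9393, theta = 43.4518 deg, phi = 52.6144 deg


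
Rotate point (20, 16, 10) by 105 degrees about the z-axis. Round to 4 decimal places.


x' = 20*cos(105) - 16*sin(105) = -20.6312
y' = 20*sin(105) + 16*cos(105) = 15.1774
z' = 10

(-20.6312, 15.1774, 10)


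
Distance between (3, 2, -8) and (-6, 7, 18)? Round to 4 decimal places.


d = sqrt((-6-3)^2 + (7-2)^2 + (18--8)^2) = 27.9643

27.9643


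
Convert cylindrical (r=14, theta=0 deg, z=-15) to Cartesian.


x = 14 * cos(0) = 14
y = 14 * sin(0) = 0
z = -15

(14, 0, -15)


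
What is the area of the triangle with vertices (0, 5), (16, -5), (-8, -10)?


Area = |x1(y2-y3) + x2(y3-y1) + x3(y1-y2)| / 2
= |0*(-5--10) + 16*(-10-5) + -8*(5--5)| / 2
= 160

160


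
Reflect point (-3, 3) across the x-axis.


Reflection across x-axis: (x, y) -> (x, -y)
(-3, 3) -> (-3, -3)

(-3, -3)


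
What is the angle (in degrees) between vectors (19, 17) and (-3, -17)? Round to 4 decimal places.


dot = 19*-3 + 17*-17 = -346
|u| = 25.4951, |v| = 17.2627
cos(angle) = -0.7862
angle = 141.8281 degrees

141.8281 degrees


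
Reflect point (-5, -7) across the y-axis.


Reflection across y-axis: (x, y) -> (-x, y)
(-5, -7) -> (5, -7)

(5, -7)


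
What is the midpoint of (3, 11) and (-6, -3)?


Midpoint = ((3+-6)/2, (11+-3)/2) = (-1.5, 4)

(-1.5, 4)


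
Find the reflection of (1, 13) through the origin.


Reflection through origin: (x, y) -> (-x, -y)
(1, 13) -> (-1, -13)

(-1, -13)


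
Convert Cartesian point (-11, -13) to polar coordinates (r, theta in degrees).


r = sqrt((-11)^2 + (-13)^2) = 17.0294
theta = atan2(-13, -11) = 229.7636 degrees

r = 17.0294, theta = 229.7636 degrees


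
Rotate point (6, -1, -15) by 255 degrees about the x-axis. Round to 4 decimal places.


x' = 6
y' = -1*cos(255) - -15*sin(255) = -14.2301
z' = -1*sin(255) + -15*cos(255) = 4.8482

(6, -14.2301, 4.8482)


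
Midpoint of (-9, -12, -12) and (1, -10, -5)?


Midpoint = ((-9+1)/2, (-12+-10)/2, (-12+-5)/2) = (-4, -11, -8.5)

(-4, -11, -8.5)


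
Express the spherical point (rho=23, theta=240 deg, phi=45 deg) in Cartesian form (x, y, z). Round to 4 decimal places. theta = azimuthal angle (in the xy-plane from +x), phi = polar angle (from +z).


x = 23 * sin(45) * cos(240) = -8.1317
y = 23 * sin(45) * sin(240) = -14.0846
z = 23 * cos(45) = 16.2635

(-8.1317, -14.0846, 16.2635)


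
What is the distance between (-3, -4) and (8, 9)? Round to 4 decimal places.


d = sqrt((8--3)^2 + (9--4)^2) = 17.0294

17.0294


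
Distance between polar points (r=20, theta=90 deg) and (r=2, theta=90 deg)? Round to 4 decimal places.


d = sqrt(r1^2 + r2^2 - 2*r1*r2*cos(t2-t1))
d = sqrt(20^2 + 2^2 - 2*20*2*cos(90-90)) = 18

18


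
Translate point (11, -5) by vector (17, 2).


Translation: (x+dx, y+dy) = (11+17, -5+2) = (28, -3)

(28, -3)


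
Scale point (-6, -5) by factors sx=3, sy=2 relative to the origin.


Scaling: (x*sx, y*sy) = (-6*3, -5*2) = (-18, -10)

(-18, -10)


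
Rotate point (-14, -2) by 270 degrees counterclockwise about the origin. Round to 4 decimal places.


x' = -14*cos(270) - -2*sin(270) = -2
y' = -14*sin(270) + -2*cos(270) = 14

(-2, 14)


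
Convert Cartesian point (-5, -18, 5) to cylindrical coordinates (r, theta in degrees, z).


r = sqrt((-5)^2 + (-18)^2) = 18.6815
theta = atan2(-18, -5) = 254.4759 deg
z = 5

r = 18.6815, theta = 254.4759 deg, z = 5


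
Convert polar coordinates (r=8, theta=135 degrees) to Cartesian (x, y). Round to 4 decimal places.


x = 8 * cos(135) = -5.6569
y = 8 * sin(135) = 5.6569

(-5.6569, 5.6569)


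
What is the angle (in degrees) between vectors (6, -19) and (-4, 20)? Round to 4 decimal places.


dot = 6*-4 + -19*20 = -404
|u| = 19.9249, |v| = 20.3961
cos(angle) = -0.9941
angle = 173.7844 degrees

173.7844 degrees


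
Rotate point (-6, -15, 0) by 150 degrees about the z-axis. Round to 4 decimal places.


x' = -6*cos(150) - -15*sin(150) = 12.6962
y' = -6*sin(150) + -15*cos(150) = 9.9904
z' = 0

(12.6962, 9.9904, 0)


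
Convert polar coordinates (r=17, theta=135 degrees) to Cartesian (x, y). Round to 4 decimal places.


x = 17 * cos(135) = -12.0208
y = 17 * sin(135) = 12.0208

(-12.0208, 12.0208)


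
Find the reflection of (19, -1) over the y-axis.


Reflection across y-axis: (x, y) -> (-x, y)
(19, -1) -> (-19, -1)

(-19, -1)


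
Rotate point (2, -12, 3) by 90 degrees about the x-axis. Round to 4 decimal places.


x' = 2
y' = -12*cos(90) - 3*sin(90) = -3
z' = -12*sin(90) + 3*cos(90) = -12

(2, -3, -12)


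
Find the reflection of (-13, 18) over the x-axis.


Reflection across x-axis: (x, y) -> (x, -y)
(-13, 18) -> (-13, -18)

(-13, -18)


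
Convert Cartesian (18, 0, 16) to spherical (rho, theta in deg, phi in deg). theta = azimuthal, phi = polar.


rho = sqrt(18^2 + 0^2 + 16^2) = 24.0832
theta = atan2(0, 18) = 0 deg
phi = acos(16/24.0832) = 48.3665 deg

rho = 24.0832, theta = 0 deg, phi = 48.3665 deg


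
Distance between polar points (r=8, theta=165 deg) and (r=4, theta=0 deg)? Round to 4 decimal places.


d = sqrt(r1^2 + r2^2 - 2*r1*r2*cos(t2-t1))
d = sqrt(8^2 + 4^2 - 2*8*4*cos(0-165)) = 11.9088

11.9088


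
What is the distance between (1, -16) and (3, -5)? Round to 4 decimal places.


d = sqrt((3-1)^2 + (-5--16)^2) = 11.1803

11.1803


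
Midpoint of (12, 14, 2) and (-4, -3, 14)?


Midpoint = ((12+-4)/2, (14+-3)/2, (2+14)/2) = (4, 5.5, 8)

(4, 5.5, 8)


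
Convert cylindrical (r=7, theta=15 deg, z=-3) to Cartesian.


x = 7 * cos(15) = 6.7615
y = 7 * sin(15) = 1.8117
z = -3

(6.7615, 1.8117, -3)


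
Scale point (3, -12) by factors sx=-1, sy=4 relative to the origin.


Scaling: (x*sx, y*sy) = (3*-1, -12*4) = (-3, -48)

(-3, -48)


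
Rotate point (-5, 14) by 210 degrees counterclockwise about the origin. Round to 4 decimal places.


x' = -5*cos(210) - 14*sin(210) = 11.3301
y' = -5*sin(210) + 14*cos(210) = -9.6244

(11.3301, -9.6244)


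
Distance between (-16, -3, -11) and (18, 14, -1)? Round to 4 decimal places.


d = sqrt((18--16)^2 + (14--3)^2 + (-1--11)^2) = 39.3065

39.3065


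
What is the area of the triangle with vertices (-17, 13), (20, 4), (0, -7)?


Area = |x1(y2-y3) + x2(y3-y1) + x3(y1-y2)| / 2
= |-17*(4--7) + 20*(-7-13) + 0*(13-4)| / 2
= 293.5

293.5


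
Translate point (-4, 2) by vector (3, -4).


Translation: (x+dx, y+dy) = (-4+3, 2+-4) = (-1, -2)

(-1, -2)


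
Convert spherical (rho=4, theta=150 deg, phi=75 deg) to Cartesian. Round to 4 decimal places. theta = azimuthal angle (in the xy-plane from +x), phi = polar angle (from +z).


x = 4 * sin(75) * cos(150) = -3.3461
y = 4 * sin(75) * sin(150) = 1.9319
z = 4 * cos(75) = 1.0353

(-3.3461, 1.9319, 1.0353)


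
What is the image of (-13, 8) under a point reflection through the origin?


Reflection through origin: (x, y) -> (-x, -y)
(-13, 8) -> (13, -8)

(13, -8)


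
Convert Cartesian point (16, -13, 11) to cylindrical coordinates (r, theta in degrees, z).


r = sqrt(16^2 + (-13)^2) = 20.6155
theta = atan2(-13, 16) = 320.9061 deg
z = 11

r = 20.6155, theta = 320.9061 deg, z = 11


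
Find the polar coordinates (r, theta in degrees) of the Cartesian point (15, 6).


r = sqrt(15^2 + 6^2) = 16.1555
theta = atan2(6, 15) = 21.8014 degrees

r = 16.1555, theta = 21.8014 degrees


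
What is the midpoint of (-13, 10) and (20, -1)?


Midpoint = ((-13+20)/2, (10+-1)/2) = (3.5, 4.5)

(3.5, 4.5)


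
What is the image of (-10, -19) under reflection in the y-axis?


Reflection across y-axis: (x, y) -> (-x, y)
(-10, -19) -> (10, -19)

(10, -19)


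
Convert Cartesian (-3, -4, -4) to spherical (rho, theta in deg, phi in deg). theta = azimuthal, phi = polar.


rho = sqrt((-3)^2 + (-4)^2 + (-4)^2) = 6.4031
theta = atan2(-4, -3) = 233.1301 deg
phi = acos(-4/6.4031) = 128.6598 deg

rho = 6.4031, theta = 233.1301 deg, phi = 128.6598 deg


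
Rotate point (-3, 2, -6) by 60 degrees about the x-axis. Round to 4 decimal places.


x' = -3
y' = 2*cos(60) - -6*sin(60) = 6.1962
z' = 2*sin(60) + -6*cos(60) = -1.2679

(-3, 6.1962, -1.2679)


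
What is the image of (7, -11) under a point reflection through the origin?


Reflection through origin: (x, y) -> (-x, -y)
(7, -11) -> (-7, 11)

(-7, 11)


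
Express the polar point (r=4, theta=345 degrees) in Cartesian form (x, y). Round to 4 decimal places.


x = 4 * cos(345) = 3.8637
y = 4 * sin(345) = -1.0353

(3.8637, -1.0353)


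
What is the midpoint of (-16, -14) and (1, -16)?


Midpoint = ((-16+1)/2, (-14+-16)/2) = (-7.5, -15)

(-7.5, -15)


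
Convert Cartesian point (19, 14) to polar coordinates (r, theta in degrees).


r = sqrt(19^2 + 14^2) = 23.6008
theta = atan2(14, 19) = 36.3844 degrees

r = 23.6008, theta = 36.3844 degrees


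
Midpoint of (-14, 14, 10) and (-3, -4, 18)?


Midpoint = ((-14+-3)/2, (14+-4)/2, (10+18)/2) = (-8.5, 5, 14)

(-8.5, 5, 14)


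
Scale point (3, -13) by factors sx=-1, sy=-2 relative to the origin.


Scaling: (x*sx, y*sy) = (3*-1, -13*-2) = (-3, 26)

(-3, 26)


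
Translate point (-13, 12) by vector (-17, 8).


Translation: (x+dx, y+dy) = (-13+-17, 12+8) = (-30, 20)

(-30, 20)


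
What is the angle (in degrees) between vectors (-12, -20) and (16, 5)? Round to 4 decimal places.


dot = -12*16 + -20*5 = -292
|u| = 23.3238, |v| = 16.7631
cos(angle) = -0.7468
angle = 138.3178 degrees

138.3178 degrees


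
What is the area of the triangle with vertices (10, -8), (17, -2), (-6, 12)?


Area = |x1(y2-y3) + x2(y3-y1) + x3(y1-y2)| / 2
= |10*(-2-12) + 17*(12--8) + -6*(-8--2)| / 2
= 118

118


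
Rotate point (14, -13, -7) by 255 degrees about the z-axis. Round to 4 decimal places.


x' = 14*cos(255) - -13*sin(255) = -16.1805
y' = 14*sin(255) + -13*cos(255) = -10.1583
z' = -7

(-16.1805, -10.1583, -7)


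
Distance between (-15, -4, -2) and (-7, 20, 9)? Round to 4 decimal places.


d = sqrt((-7--15)^2 + (20--4)^2 + (9--2)^2) = 27.5862

27.5862


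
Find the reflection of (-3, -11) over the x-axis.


Reflection across x-axis: (x, y) -> (x, -y)
(-3, -11) -> (-3, 11)

(-3, 11)


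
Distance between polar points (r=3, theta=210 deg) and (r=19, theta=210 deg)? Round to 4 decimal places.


d = sqrt(r1^2 + r2^2 - 2*r1*r2*cos(t2-t1))
d = sqrt(3^2 + 19^2 - 2*3*19*cos(210-210)) = 16

16


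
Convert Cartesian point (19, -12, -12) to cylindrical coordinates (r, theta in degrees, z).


r = sqrt(19^2 + (-12)^2) = 22.4722
theta = atan2(-12, 19) = 327.7244 deg
z = -12

r = 22.4722, theta = 327.7244 deg, z = -12


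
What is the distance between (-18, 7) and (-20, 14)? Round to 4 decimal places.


d = sqrt((-20--18)^2 + (14-7)^2) = 7.2801

7.2801


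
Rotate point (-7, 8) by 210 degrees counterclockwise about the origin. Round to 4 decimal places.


x' = -7*cos(210) - 8*sin(210) = 10.0622
y' = -7*sin(210) + 8*cos(210) = -3.4282

(10.0622, -3.4282)


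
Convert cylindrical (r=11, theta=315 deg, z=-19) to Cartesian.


x = 11 * cos(315) = 7.7782
y = 11 * sin(315) = -7.7782
z = -19

(7.7782, -7.7782, -19)


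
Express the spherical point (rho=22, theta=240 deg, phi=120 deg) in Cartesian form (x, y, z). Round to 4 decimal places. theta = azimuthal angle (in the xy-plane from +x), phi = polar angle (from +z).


x = 22 * sin(120) * cos(240) = -9.5263
y = 22 * sin(120) * sin(240) = -16.5
z = 22 * cos(120) = -11

(-9.5263, -16.5, -11)


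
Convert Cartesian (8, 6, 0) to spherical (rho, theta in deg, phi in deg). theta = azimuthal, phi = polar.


rho = sqrt(8^2 + 6^2 + 0^2) = 10
theta = atan2(6, 8) = 36.8699 deg
phi = acos(0/10) = 90 deg

rho = 10, theta = 36.8699 deg, phi = 90 deg


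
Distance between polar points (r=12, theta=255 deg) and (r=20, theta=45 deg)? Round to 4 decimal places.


d = sqrt(r1^2 + r2^2 - 2*r1*r2*cos(t2-t1))
d = sqrt(12^2 + 20^2 - 2*12*20*cos(45-255)) = 30.9789

30.9789


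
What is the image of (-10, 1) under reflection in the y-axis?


Reflection across y-axis: (x, y) -> (-x, y)
(-10, 1) -> (10, 1)

(10, 1)


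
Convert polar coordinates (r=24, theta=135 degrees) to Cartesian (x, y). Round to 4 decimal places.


x = 24 * cos(135) = -16.9706
y = 24 * sin(135) = 16.9706

(-16.9706, 16.9706)


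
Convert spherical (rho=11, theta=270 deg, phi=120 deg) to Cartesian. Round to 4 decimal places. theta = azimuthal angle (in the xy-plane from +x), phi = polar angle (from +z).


x = 11 * sin(120) * cos(270) = 0
y = 11 * sin(120) * sin(270) = -9.5263
z = 11 * cos(120) = -5.5

(0, -9.5263, -5.5)


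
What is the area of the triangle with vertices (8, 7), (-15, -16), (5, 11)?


Area = |x1(y2-y3) + x2(y3-y1) + x3(y1-y2)| / 2
= |8*(-16-11) + -15*(11-7) + 5*(7--16)| / 2
= 80.5

80.5


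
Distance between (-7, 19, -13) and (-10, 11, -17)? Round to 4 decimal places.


d = sqrt((-10--7)^2 + (11-19)^2 + (-17--13)^2) = 9.434

9.434


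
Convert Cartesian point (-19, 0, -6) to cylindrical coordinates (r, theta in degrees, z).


r = sqrt((-19)^2 + 0^2) = 19
theta = atan2(0, -19) = 180 deg
z = -6

r = 19, theta = 180 deg, z = -6


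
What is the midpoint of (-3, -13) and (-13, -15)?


Midpoint = ((-3+-13)/2, (-13+-15)/2) = (-8, -14)

(-8, -14)


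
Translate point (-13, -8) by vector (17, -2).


Translation: (x+dx, y+dy) = (-13+17, -8+-2) = (4, -10)

(4, -10)


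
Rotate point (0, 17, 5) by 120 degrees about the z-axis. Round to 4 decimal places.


x' = 0*cos(120) - 17*sin(120) = -14.7224
y' = 0*sin(120) + 17*cos(120) = -8.5
z' = 5

(-14.7224, -8.5, 5)


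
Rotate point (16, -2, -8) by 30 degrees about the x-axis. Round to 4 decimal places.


x' = 16
y' = -2*cos(30) - -8*sin(30) = 2.2679
z' = -2*sin(30) + -8*cos(30) = -7.9282

(16, 2.2679, -7.9282)


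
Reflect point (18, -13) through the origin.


Reflection through origin: (x, y) -> (-x, -y)
(18, -13) -> (-18, 13)

(-18, 13)


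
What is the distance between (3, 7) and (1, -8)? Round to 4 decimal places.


d = sqrt((1-3)^2 + (-8-7)^2) = 15.1327

15.1327


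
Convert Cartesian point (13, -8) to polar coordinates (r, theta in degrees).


r = sqrt(13^2 + (-8)^2) = 15.2643
theta = atan2(-8, 13) = 328.3925 degrees

r = 15.2643, theta = 328.3925 degrees


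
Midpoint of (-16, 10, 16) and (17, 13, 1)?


Midpoint = ((-16+17)/2, (10+13)/2, (16+1)/2) = (0.5, 11.5, 8.5)

(0.5, 11.5, 8.5)


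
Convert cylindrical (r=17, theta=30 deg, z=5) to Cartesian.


x = 17 * cos(30) = 14.7224
y = 17 * sin(30) = 8.5
z = 5

(14.7224, 8.5, 5)


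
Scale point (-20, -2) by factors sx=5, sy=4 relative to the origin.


Scaling: (x*sx, y*sy) = (-20*5, -2*4) = (-100, -8)

(-100, -8)


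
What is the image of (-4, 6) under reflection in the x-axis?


Reflection across x-axis: (x, y) -> (x, -y)
(-4, 6) -> (-4, -6)

(-4, -6)


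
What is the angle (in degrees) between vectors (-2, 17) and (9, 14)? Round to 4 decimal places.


dot = -2*9 + 17*14 = 220
|u| = 17.1172, |v| = 16.6433
cos(angle) = 0.7722
angle = 39.4451 degrees

39.4451 degrees


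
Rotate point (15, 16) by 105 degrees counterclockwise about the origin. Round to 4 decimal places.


x' = 15*cos(105) - 16*sin(105) = -19.3371
y' = 15*sin(105) + 16*cos(105) = 10.3478

(-19.3371, 10.3478)


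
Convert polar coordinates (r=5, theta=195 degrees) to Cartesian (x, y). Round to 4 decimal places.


x = 5 * cos(195) = -4.8296
y = 5 * sin(195) = -1.2941

(-4.8296, -1.2941)


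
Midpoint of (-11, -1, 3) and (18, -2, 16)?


Midpoint = ((-11+18)/2, (-1+-2)/2, (3+16)/2) = (3.5, -1.5, 9.5)

(3.5, -1.5, 9.5)


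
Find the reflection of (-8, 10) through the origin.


Reflection through origin: (x, y) -> (-x, -y)
(-8, 10) -> (8, -10)

(8, -10)


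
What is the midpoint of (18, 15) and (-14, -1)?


Midpoint = ((18+-14)/2, (15+-1)/2) = (2, 7)

(2, 7)


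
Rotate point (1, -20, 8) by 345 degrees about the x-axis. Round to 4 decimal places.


x' = 1
y' = -20*cos(345) - 8*sin(345) = -17.248
z' = -20*sin(345) + 8*cos(345) = 12.9038

(1, -17.248, 12.9038)


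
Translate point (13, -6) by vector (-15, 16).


Translation: (x+dx, y+dy) = (13+-15, -6+16) = (-2, 10)

(-2, 10)


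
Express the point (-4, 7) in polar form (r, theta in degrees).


r = sqrt((-4)^2 + 7^2) = 8.0623
theta = atan2(7, -4) = 119.7449 degrees

r = 8.0623, theta = 119.7449 degrees


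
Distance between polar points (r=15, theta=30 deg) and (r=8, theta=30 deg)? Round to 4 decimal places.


d = sqrt(r1^2 + r2^2 - 2*r1*r2*cos(t2-t1))
d = sqrt(15^2 + 8^2 - 2*15*8*cos(30-30)) = 7

7


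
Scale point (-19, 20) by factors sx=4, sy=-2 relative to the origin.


Scaling: (x*sx, y*sy) = (-19*4, 20*-2) = (-76, -40)

(-76, -40)


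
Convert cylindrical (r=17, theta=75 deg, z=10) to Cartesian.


x = 17 * cos(75) = 4.3999
y = 17 * sin(75) = 16.4207
z = 10

(4.3999, 16.4207, 10)


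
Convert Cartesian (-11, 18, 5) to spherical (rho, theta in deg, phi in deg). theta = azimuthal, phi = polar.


rho = sqrt((-11)^2 + 18^2 + 5^2) = 21.6795
theta = atan2(18, -11) = 121.4296 deg
phi = acos(5/21.6795) = 76.6657 deg

rho = 21.6795, theta = 121.4296 deg, phi = 76.6657 deg


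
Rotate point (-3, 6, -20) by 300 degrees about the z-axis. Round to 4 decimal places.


x' = -3*cos(300) - 6*sin(300) = 3.6962
y' = -3*sin(300) + 6*cos(300) = 5.5981
z' = -20

(3.6962, 5.5981, -20)


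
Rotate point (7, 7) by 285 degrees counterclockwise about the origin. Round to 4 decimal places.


x' = 7*cos(285) - 7*sin(285) = 8.5732
y' = 7*sin(285) + 7*cos(285) = -4.9497

(8.5732, -4.9497)


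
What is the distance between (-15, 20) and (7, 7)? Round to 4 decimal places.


d = sqrt((7--15)^2 + (7-20)^2) = 25.5539

25.5539


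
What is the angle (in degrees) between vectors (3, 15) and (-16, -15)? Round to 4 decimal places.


dot = 3*-16 + 15*-15 = -273
|u| = 15.2971, |v| = 21.9317
cos(angle) = -0.8137
angle = 144.4623 degrees

144.4623 degrees


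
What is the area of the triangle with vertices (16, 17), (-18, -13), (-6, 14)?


Area = |x1(y2-y3) + x2(y3-y1) + x3(y1-y2)| / 2
= |16*(-13-14) + -18*(14-17) + -6*(17--13)| / 2
= 279

279


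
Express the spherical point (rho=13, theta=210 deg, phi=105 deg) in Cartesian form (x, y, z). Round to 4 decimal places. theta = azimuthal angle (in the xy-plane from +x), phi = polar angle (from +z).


x = 13 * sin(105) * cos(210) = -10.8747
y = 13 * sin(105) * sin(210) = -6.2785
z = 13 * cos(105) = -3.3646

(-10.8747, -6.2785, -3.3646)


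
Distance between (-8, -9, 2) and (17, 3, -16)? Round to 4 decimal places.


d = sqrt((17--8)^2 + (3--9)^2 + (-16-2)^2) = 33.0606

33.0606


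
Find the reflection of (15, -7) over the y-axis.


Reflection across y-axis: (x, y) -> (-x, y)
(15, -7) -> (-15, -7)

(-15, -7)


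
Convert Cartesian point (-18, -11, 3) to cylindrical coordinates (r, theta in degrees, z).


r = sqrt((-18)^2 + (-11)^2) = 21.095
theta = atan2(-11, -18) = 211.4296 deg
z = 3

r = 21.095, theta = 211.4296 deg, z = 3


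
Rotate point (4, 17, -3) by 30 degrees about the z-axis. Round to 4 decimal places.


x' = 4*cos(30) - 17*sin(30) = -5.0359
y' = 4*sin(30) + 17*cos(30) = 16.7224
z' = -3

(-5.0359, 16.7224, -3)


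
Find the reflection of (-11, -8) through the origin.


Reflection through origin: (x, y) -> (-x, -y)
(-11, -8) -> (11, 8)

(11, 8)


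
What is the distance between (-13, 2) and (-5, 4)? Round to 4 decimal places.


d = sqrt((-5--13)^2 + (4-2)^2) = 8.2462

8.2462


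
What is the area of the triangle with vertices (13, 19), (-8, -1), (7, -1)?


Area = |x1(y2-y3) + x2(y3-y1) + x3(y1-y2)| / 2
= |13*(-1--1) + -8*(-1-19) + 7*(19--1)| / 2
= 150

150


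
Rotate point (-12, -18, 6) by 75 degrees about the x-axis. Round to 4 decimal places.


x' = -12
y' = -18*cos(75) - 6*sin(75) = -10.4543
z' = -18*sin(75) + 6*cos(75) = -15.8338

(-12, -10.4543, -15.8338)


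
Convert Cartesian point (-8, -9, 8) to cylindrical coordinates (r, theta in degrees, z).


r = sqrt((-8)^2 + (-9)^2) = 12.0416
theta = atan2(-9, -8) = 228.3665 deg
z = 8

r = 12.0416, theta = 228.3665 deg, z = 8


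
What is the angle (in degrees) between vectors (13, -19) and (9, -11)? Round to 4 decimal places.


dot = 13*9 + -19*-11 = 326
|u| = 23.0217, |v| = 14.2127
cos(angle) = 0.9963
angle = 4.9091 degrees

4.9091 degrees


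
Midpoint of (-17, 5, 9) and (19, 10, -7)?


Midpoint = ((-17+19)/2, (5+10)/2, (9+-7)/2) = (1, 7.5, 1)

(1, 7.5, 1)


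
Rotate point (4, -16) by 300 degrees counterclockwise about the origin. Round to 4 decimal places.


x' = 4*cos(300) - -16*sin(300) = -11.8564
y' = 4*sin(300) + -16*cos(300) = -11.4641

(-11.8564, -11.4641)


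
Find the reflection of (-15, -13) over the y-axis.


Reflection across y-axis: (x, y) -> (-x, y)
(-15, -13) -> (15, -13)

(15, -13)


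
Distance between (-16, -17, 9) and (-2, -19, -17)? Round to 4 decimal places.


d = sqrt((-2--16)^2 + (-19--17)^2 + (-17-9)^2) = 29.5973

29.5973


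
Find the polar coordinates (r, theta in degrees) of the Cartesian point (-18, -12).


r = sqrt((-18)^2 + (-12)^2) = 21.6333
theta = atan2(-12, -18) = 213.6901 degrees

r = 21.6333, theta = 213.6901 degrees


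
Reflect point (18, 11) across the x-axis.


Reflection across x-axis: (x, y) -> (x, -y)
(18, 11) -> (18, -11)

(18, -11)


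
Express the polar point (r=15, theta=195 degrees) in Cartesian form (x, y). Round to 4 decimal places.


x = 15 * cos(195) = -14.4889
y = 15 * sin(195) = -3.8823

(-14.4889, -3.8823)


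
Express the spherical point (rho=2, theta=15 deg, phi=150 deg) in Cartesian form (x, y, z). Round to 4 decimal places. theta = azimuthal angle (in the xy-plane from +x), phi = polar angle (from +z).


x = 2 * sin(150) * cos(15) = 0.9659
y = 2 * sin(150) * sin(15) = 0.2588
z = 2 * cos(150) = -1.7321

(0.9659, 0.2588, -1.7321)


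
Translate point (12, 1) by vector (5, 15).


Translation: (x+dx, y+dy) = (12+5, 1+15) = (17, 16)

(17, 16)


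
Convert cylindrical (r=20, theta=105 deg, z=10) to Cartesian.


x = 20 * cos(105) = -5.1764
y = 20 * sin(105) = 19.3185
z = 10

(-5.1764, 19.3185, 10)


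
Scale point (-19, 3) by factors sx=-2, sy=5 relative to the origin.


Scaling: (x*sx, y*sy) = (-19*-2, 3*5) = (38, 15)

(38, 15)


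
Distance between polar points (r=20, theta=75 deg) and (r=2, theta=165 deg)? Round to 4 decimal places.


d = sqrt(r1^2 + r2^2 - 2*r1*r2*cos(t2-t1))
d = sqrt(20^2 + 2^2 - 2*20*2*cos(165-75)) = 20.0998

20.0998


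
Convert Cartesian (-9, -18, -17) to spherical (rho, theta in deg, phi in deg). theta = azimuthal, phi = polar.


rho = sqrt((-9)^2 + (-18)^2 + (-17)^2) = 26.3439
theta = atan2(-18, -9) = 243.4349 deg
phi = acos(-17/26.3439) = 130.189 deg

rho = 26.3439, theta = 243.4349 deg, phi = 130.189 deg


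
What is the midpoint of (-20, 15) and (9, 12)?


Midpoint = ((-20+9)/2, (15+12)/2) = (-5.5, 13.5)

(-5.5, 13.5)
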